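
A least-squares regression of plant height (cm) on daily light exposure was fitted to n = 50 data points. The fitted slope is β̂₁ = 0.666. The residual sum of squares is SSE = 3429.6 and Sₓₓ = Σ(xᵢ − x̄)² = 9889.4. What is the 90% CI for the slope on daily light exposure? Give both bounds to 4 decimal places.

(0.5234, 0.8086)

MSE = SSE/(n − 2) = 3429.6/48 = 71.45.
SE(β̂₁) = √(MSE/Sₓₓ) = √(71.45/9889.4) = 0.0849995.
df = n − 2 = 48.
t* = t_{0.05, 48} = 1.677224.
Margin = t* × SE = 1.677224 × 0.0849995 = 0.142563.
CI: 0.666 ± 0.142563 → (0.5234, 0.8086).
With 90% confidence, each one-unit increase in daily light exposure is associated with a change of between 0.5234 and 0.8086 cm in plant height.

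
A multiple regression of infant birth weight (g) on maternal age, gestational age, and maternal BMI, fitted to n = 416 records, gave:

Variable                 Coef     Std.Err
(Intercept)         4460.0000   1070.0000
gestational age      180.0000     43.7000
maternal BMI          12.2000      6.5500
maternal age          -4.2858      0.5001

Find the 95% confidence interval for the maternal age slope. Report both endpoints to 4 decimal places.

Read off: b = -4.2858, SE = 0.5001 for maternal age.
df = n − k − 1 = 416 − 3 − 1 = 412.
t* = t_{0.025, 412} = 1.965739.
Margin = t* × SE = 1.965739 × 0.5001 = 0.983066.
CI: -4.2858 ± 0.983066 → (-5.2689, -3.3027).

(-5.2689, -3.3027)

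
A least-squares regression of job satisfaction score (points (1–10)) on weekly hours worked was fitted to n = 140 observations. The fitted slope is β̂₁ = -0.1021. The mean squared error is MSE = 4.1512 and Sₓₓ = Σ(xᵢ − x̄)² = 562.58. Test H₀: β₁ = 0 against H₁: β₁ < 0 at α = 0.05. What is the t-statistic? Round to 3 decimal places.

SE(β̂₁) = √(MSE/Sₓₓ) = √(4.1512/562.58) = 0.0859003.
t = -0.1021 / 0.0859003 = -1.189.
df = n − 2 = 138.
One-sided p ≈ 0.1183, which is ≥ 0.05, so fail to reject H₀.
The data do not give significant evidence that the true slope on weekly hours worked is negative.

t = -1.189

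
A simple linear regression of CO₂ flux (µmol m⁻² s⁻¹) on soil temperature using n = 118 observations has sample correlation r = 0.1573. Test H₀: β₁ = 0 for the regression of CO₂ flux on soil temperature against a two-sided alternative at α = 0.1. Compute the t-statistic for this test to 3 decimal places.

t = 1.716

t = r·√(n − 2)/√(1 − r²) = 0.1573·√116/√0.975257 = 1.716.
df = n − 2 = 116.
Two-sided p ≈ 0.0889, which is < 0.1, so reject H₀.
There is evidence of a linear association between soil temperature and CO₂ flux.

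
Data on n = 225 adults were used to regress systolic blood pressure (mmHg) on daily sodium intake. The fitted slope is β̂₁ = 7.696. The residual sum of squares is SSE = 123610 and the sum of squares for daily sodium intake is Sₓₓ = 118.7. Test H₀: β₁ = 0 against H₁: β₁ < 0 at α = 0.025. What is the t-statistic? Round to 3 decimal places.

MSE = SSE/(n − 2) = 123610/223 = 554.305.
SE(β̂₁) = √(MSE/Sₓₓ) = √(554.305/118.7) = 2.16097.
t = 7.696 / 2.16097 = 3.561.
df = n − 2 = 223.
One-sided p ≈ 0.9998, which is ≥ 0.025, so fail to reject H₀.
The data do not give significant evidence that the true slope on daily sodium intake is negative.

t = 3.561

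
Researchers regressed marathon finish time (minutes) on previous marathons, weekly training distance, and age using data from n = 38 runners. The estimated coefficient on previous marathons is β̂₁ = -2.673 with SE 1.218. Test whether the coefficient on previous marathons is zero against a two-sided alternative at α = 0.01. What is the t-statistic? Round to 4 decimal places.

t = -2.1946

H₀: β₁ = 0 vs H₁: β₁ ≠ 0.
t = (β̂₁ − β₁⁰)/SE = -2.673 / 1.218 = -2.1946.
df = n − k − 1 = 38 − 3 − 1 = 34.
Two-sided p ≈ 0.0351, which is ≥ 0.01, so fail to reject H₀.
The data do not give significant evidence of an association between previous marathons and marathon finish time, after adjusting for the other predictors.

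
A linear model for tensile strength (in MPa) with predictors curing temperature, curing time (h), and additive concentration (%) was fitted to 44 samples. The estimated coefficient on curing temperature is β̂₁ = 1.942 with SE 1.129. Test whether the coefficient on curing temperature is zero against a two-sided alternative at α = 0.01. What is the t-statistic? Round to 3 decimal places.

t = 1.720

H₀: β₁ = 0 vs H₁: β₁ ≠ 0.
t = (β̂₁ − β₁⁰)/SE = 1.942 / 1.129 = 1.720.
df = n − k − 1 = 44 − 3 − 1 = 40.
Two-sided p ≈ 0.0931, which is ≥ 0.01, so fail to reject H₀.
The data do not give significant evidence of an association between curing temperature and tensile strength, after adjusting for the other predictors.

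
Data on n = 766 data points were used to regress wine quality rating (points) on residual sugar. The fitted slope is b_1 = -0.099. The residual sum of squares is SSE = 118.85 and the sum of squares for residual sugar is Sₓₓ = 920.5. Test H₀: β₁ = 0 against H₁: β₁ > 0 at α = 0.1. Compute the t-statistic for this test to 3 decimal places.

t = -7.615

MSE = SSE/(n − 2) = 118.85/764 = 0.155563.
SE(b_1) = √(MSE/Sₓₓ) = √(0.155563/920.5) = 0.0129999.
t = -0.099 / 0.0129999 = -7.615.
df = n − 2 = 764.
One-sided p ≈ 1.0000, which is ≥ 0.1, so fail to reject H₀.
The data do not give significant evidence that the true slope on residual sugar is positive.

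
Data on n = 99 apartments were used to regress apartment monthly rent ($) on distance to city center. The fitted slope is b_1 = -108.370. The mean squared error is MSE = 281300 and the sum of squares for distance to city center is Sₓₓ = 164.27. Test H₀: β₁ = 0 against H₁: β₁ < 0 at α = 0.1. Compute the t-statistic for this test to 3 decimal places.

SE(b_1) = √(MSE/Sₓₓ) = √(281300/164.27) = 41.3815.
t = -108.370 / 41.3815 = -2.619.
df = n − 2 = 97.
One-sided p ≈ 0.0051, which is < 0.1, so reject H₀.
There is evidence that the true slope on distance to city center is negative.

t = -2.619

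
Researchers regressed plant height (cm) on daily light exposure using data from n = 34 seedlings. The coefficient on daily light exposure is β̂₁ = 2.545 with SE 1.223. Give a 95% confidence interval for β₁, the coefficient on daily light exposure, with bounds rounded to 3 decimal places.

df = n − 2 = 34 − 2 = 32.
t* = t_{0.025, 32} = 2.036933.
Margin = t* × SE = 2.036933 × 1.223 = 2.49117.
CI: 2.545 ± 2.49117 → (0.054, 5.036).
With 95% confidence, each one-unit increase in daily light exposure is associated with a change of between 0.054 and 5.036 cm in plant height.

(0.054, 5.036)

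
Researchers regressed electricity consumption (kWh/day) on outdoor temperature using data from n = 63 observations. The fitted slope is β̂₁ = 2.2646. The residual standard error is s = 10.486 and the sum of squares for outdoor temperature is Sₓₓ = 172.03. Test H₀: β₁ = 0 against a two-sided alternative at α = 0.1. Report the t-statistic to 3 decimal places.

t = 2.833

SE(β̂₁) = s/√Sₓₓ = 10.486/√172.03 = 0.79948.
t = 2.2646 / 0.79948 = 2.833.
df = n − 2 = 61.
Two-sided p ≈ 0.0062, which is < 0.1, so reject H₀.
There is evidence that outdoor temperature is associated with electricity consumption.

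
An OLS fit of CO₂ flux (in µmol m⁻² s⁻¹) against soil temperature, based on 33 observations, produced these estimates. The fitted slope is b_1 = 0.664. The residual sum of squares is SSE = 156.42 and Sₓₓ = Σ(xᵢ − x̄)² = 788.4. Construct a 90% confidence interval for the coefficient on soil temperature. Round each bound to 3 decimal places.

(0.528, 0.800)

MSE = SSE/(n − 2) = 156.42/31 = 5.04581.
SE(b_1) = √(MSE/Sₓₓ) = √(5.04581/788.4) = 0.0800004.
df = n − 2 = 31.
t* = t_{0.05, 31} = 1.695519.
Margin = t* × SE = 1.695519 × 0.0800004 = 0.13564.
CI: 0.664 ± 0.13564 → (0.528, 0.800).
With 90% confidence, each one-unit increase in soil temperature is associated with a change of between 0.528 and 0.800 µmol m⁻² s⁻¹ in CO₂ flux.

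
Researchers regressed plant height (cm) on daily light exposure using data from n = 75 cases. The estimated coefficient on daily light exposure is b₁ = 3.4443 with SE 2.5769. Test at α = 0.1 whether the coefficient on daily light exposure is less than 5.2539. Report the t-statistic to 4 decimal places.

H₀: β₁ = 5.2539 vs H₁: β₁ < 5.2539.
t = (b₁ − β₁⁰)/SE = (3.4443 − 5.2539) / 2.5769 = -0.7022.
df = n − 2 = 75 − 2 = 73.
One-sided p ≈ 0.2424, which is ≥ 0.1, so fail to reject H₀.
The data do not give significant evidence that the true slope on daily light exposure is below 5.2539 cm per unit.

t = -0.7022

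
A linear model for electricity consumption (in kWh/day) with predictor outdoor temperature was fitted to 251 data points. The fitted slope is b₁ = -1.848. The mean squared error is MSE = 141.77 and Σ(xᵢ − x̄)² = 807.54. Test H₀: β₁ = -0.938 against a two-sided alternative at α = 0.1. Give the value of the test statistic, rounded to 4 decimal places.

t = -2.1719

SE(b₁) = √(MSE/Sₓₓ) = √(141.77/807.54) = 0.418996.
t = (-1.848 − (-0.938)) / 0.418996 = -2.1719.
df = n − 2 = 249.
Two-sided p ≈ 0.0308, which is < 0.1, so reject H₀.
There is evidence that the true slope on outdoor temperature differs from -0.938 kWh/day per unit.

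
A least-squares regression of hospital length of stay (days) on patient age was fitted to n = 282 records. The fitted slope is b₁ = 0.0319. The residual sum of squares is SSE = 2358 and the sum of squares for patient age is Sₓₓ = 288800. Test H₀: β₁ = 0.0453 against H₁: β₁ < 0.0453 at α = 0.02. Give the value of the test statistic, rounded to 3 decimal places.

MSE = SSE/(n − 2) = 2358/280 = 8.42143.
SE(b₁) = √(MSE/Sₓₓ) = √(8.42143/288800) = 0.00540001.
t = (0.0319 − 0.0453) / 0.00540001 = -2.481.
df = n − 2 = 280.
One-sided p ≈ 0.0068, which is < 0.02, so reject H₀.
There is evidence that the true slope on patient age is below 0.0453 days per unit.

t = -2.481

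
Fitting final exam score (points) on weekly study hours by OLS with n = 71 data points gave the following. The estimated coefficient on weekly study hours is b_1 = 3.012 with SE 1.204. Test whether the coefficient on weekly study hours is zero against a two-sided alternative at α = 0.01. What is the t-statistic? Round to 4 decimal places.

H₀: β₁ = 0 vs H₁: β₁ ≠ 0.
t = (b_1 − β₁⁰)/SE = 3.012 / 1.204 = 2.5017.
df = n − 2 = 71 − 2 = 69.
Two-sided p ≈ 0.0147, which is ≥ 0.01, so fail to reject H₀.
The data do not give significant evidence of an association between weekly study hours and final exam score.

t = 2.5017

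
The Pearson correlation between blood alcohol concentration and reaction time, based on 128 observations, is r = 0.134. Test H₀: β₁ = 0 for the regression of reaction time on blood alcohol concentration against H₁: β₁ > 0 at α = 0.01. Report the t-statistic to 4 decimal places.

t = 1.5178

t = r·√(n − 2)/√(1 − r²) = 0.134·√126/√0.982044 = 1.5178.
df = n − 2 = 126.
One-sided p ≈ 0.0658, which is ≥ 0.01, so fail to reject H₀.
The data do not give significant evidence of a linear association between blood alcohol concentration and reaction time.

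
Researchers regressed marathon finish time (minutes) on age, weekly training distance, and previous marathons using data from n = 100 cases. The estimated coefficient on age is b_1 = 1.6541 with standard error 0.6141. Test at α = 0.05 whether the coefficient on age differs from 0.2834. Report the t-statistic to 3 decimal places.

t = 2.232

H₀: β₁ = 0.2834 vs H₁: β₁ ≠ 0.2834.
t = (b_1 − β₁⁰)/SE = (1.6541 − 0.2834) / 0.6141 = 2.232.
df = n − k − 1 = 100 − 3 − 1 = 96.
Two-sided p ≈ 0.0279, which is < 0.05, so reject H₀.
There is evidence that the true slope on age differs from 0.2834 minutes per unit, holding the other predictors fixed.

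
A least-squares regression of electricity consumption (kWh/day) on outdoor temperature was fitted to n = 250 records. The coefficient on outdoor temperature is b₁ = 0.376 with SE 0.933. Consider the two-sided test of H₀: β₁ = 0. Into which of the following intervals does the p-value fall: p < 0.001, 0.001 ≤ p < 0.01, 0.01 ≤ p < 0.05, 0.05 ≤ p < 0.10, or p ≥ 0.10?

p ≥ 0.10

t = 0.376 / 0.933 = 0.403.
df = n − 2 = 250 − 2 = 248.
Two-sided p = 2·P(T_{248} > |t|) ≈ 0.6873.
So p ≥ 0.10.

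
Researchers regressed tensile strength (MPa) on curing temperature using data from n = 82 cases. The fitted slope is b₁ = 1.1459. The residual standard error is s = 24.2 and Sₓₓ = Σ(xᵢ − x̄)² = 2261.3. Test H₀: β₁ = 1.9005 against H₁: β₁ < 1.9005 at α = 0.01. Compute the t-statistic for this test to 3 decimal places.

t = -1.483

SE(b₁) = s/√Sₓₓ = 24.2/√2261.3 = 0.508904.
t = (1.1459 − 1.9005) / 0.508904 = -1.483.
df = n − 2 = 80.
One-sided p ≈ 0.0710, which is ≥ 0.01, so fail to reject H₀.
The data do not give significant evidence that the true slope on curing temperature is below 1.9005 MPa per unit.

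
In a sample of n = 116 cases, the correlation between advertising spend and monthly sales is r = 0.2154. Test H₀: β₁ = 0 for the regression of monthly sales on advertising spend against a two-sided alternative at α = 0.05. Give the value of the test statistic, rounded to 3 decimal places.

t = r·√(n − 2)/√(1 − r²) = 0.2154·√114/√0.953603 = 2.355.
df = n − 2 = 114.
Two-sided p ≈ 0.0202, which is < 0.05, so reject H₀.
There is evidence of a linear association between advertising spend and monthly sales.

t = 2.355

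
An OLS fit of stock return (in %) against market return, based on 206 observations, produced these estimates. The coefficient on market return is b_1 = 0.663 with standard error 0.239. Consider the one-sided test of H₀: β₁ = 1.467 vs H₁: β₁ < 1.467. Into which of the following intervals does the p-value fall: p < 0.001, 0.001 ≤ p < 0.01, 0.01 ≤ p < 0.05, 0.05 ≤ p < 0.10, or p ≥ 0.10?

p < 0.001

t = (0.663 − 1.467) / 0.239 = -3.364.
df = n − 2 = 206 − 2 = 204.
One-sided p = P(T_{204} < t) ≈ 0.0005.
So p < 0.001.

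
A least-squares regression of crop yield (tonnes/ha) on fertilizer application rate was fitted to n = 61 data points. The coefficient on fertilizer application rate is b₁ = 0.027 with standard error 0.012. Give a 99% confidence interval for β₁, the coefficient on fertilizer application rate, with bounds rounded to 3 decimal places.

(-0.005, 0.059)

df = n − 2 = 61 − 2 = 59.
t* = t_{0.005, 59} = 2.661759.
Margin = t* × SE = 2.661759 × 0.012 = 0.03194.
CI: 0.027 ± 0.03194 → (-0.005, 0.059).
With 99% confidence, each one-unit increase in fertilizer application rate is associated with a change of between -0.005 and 0.059 tonnes/ha in crop yield.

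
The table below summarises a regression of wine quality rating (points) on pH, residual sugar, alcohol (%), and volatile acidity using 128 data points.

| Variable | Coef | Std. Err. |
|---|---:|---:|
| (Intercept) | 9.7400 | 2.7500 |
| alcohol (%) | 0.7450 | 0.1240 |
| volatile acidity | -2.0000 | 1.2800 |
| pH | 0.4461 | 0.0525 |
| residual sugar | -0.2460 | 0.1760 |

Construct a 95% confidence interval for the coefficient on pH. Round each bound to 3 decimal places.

(0.342, 0.550)

Read off: b = 0.4461, SE = 0.0525 for pH.
df = n − k − 1 = 128 − 4 − 1 = 123.
t* = t_{0.025, 123} = 1.979439.
Margin = t* × SE = 1.979439 × 0.0525 = 0.10392.
CI: 0.4461 ± 0.10392 → (0.342, 0.550).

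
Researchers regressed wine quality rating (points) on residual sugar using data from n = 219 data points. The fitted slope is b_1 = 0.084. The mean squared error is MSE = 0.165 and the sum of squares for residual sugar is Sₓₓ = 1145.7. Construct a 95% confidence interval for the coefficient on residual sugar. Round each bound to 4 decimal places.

(0.0603, 0.1077)

SE(b_1) = √(MSE/Sₓₓ) = √(0.165/1145.7) = 0.0120007.
df = n − 2 = 217.
t* = t_{0.025, 217} = 1.970956.
Margin = t* × SE = 1.970956 × 0.0120007 = 0.023653.
CI: 0.084 ± 0.023653 → (0.0603, 0.1077).
With 95% confidence, each one-unit increase in residual sugar is associated with a change of between 0.0603 and 0.1077 points in wine quality rating.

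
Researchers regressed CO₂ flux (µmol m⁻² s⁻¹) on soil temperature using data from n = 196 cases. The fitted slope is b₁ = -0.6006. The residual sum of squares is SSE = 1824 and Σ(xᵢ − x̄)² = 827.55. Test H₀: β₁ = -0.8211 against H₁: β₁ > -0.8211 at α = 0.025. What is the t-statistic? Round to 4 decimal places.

t = 2.0687

MSE = SSE/(n − 2) = 1824/194 = 9.40206.
SE(b₁) = √(MSE/Sₓₓ) = √(9.40206/827.55) = 0.10659.
t = (-0.6006 − (-0.8211)) / 0.10659 = 2.0687.
df = n − 2 = 194.
One-sided p ≈ 0.0200, which is < 0.025, so reject H₀.
There is evidence that the true slope on soil temperature exceeds -0.8211 µmol m⁻² s⁻¹ per unit.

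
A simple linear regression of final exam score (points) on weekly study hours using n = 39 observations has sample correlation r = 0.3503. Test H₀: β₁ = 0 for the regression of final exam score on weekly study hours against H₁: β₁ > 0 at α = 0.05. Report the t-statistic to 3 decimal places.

t = 2.275

t = r·√(n − 2)/√(1 − r²) = 0.3503·√37/√0.87729 = 2.275.
df = n − 2 = 37.
One-sided p ≈ 0.0144, which is < 0.05, so reject H₀.
There is evidence of a linear association between weekly study hours and final exam score.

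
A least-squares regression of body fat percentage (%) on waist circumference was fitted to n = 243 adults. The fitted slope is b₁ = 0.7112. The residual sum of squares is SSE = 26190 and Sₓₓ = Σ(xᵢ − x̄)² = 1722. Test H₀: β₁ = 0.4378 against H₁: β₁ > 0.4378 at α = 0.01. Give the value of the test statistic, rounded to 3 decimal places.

t = 1.088

MSE = SSE/(n − 2) = 26190/241 = 108.672.
SE(b₁) = √(MSE/Sₓₓ) = √(108.672/1722) = 0.251213.
t = (0.7112 − 0.4378) / 0.251213 = 1.088.
df = n − 2 = 241.
One-sided p ≈ 0.1388, which is ≥ 0.01, so fail to reject H₀.
The data do not give significant evidence that the true slope on waist circumference exceeds 0.4378 % per unit.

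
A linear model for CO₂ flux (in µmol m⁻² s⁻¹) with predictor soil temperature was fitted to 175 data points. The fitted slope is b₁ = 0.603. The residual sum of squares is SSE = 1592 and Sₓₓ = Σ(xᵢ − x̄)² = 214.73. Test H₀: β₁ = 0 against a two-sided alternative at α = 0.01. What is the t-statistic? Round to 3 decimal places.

MSE = SSE/(n − 2) = 1592/173 = 9.20231.
SE(b₁) = √(MSE/Sₓₓ) = √(9.20231/214.73) = 0.207015.
t = 0.603 / 0.207015 = 2.913.
df = n − 2 = 173.
Two-sided p ≈ 0.0041, which is < 0.01, so reject H₀.
There is evidence that soil temperature is associated with CO₂ flux.

t = 2.913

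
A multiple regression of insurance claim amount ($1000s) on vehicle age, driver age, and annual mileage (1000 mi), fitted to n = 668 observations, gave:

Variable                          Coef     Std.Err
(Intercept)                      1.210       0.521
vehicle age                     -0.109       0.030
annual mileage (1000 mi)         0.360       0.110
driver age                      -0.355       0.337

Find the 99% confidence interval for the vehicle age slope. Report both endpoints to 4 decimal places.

Read off: b = -0.109, SE = 0.030 for vehicle age.
df = n − k − 1 = 668 − 3 − 1 = 664.
t* = t_{0.005, 664} = 2.583254.
Margin = t* × SE = 2.583254 × 0.030 = 0.077498.
CI: -0.109 ± 0.077498 → (-0.1865, -0.0315).

(-0.1865, -0.0315)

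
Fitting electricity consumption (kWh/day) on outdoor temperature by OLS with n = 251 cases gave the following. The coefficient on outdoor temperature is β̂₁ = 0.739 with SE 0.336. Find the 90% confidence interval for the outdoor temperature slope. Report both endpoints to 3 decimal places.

(0.184, 1.294)

df = n − 2 = 251 − 2 = 249.
t* = t_{0.05, 249} = 1.650996.
Margin = t* × SE = 1.650996 × 0.336 = 0.55473.
CI: 0.739 ± 0.55473 → (0.184, 1.294).
With 90% confidence, each one-unit increase in outdoor temperature is associated with a change of between 0.184 and 1.294 kWh/day in electricity consumption.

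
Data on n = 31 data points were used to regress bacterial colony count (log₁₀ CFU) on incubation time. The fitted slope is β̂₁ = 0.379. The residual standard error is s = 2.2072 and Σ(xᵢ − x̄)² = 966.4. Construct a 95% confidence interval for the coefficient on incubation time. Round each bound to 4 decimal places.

SE(β̂₁) = s/√Sₓₓ = 2.2072/√966.4 = 0.0710008.
df = n − 2 = 29.
t* = t_{0.025, 29} = 2.04523.
Margin = t* × SE = 2.04523 × 0.0710008 = 0.145213.
CI: 0.379 ± 0.145213 → (0.2338, 0.5242).
With 95% confidence, each one-unit increase in incubation time is associated with a change of between 0.2338 and 0.5242 log₁₀ CFU in bacterial colony count.

(0.2338, 0.5242)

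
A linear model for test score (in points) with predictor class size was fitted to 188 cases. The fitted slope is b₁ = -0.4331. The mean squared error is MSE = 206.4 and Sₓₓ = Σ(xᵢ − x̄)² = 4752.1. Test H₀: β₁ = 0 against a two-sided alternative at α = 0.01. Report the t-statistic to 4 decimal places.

SE(b₁) = √(MSE/Sₓₓ) = √(206.4/4752.1) = 0.208407.
t = -0.4331 / 0.208407 = -2.0781.
df = n − 2 = 186.
Two-sided p ≈ 0.0391, which is ≥ 0.01, so fail to reject H₀.
The data do not give significant evidence of an association between class size and test score.

t = -2.0781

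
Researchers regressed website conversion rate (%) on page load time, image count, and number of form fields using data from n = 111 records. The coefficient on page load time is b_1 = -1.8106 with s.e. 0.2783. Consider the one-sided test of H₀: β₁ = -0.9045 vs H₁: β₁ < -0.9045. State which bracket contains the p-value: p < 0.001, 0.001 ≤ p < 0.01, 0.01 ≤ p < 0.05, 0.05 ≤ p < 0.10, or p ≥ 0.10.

t = (-1.8106 − (-0.9045)) / 0.2783 = -3.256.
df = n − k − 1 = 111 − 3 − 1 = 107.
One-sided p = P(T_{107} < t) ≈ 0.0008.
So p < 0.001.

p < 0.001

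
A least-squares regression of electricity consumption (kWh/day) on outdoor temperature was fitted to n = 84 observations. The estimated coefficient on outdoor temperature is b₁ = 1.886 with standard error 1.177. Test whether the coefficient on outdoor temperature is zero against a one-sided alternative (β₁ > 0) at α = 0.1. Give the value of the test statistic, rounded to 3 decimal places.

t = 1.602

H₀: β₁ = 0 vs H₁: β₁ > 0.
t = (b₁ − β₁⁰)/SE = 1.886 / 1.177 = 1.602.
df = n − 2 = 84 − 2 = 82.
One-sided p ≈ 0.0565, which is < 0.1, so reject H₀.
There is evidence that the true slope on outdoor temperature is positive.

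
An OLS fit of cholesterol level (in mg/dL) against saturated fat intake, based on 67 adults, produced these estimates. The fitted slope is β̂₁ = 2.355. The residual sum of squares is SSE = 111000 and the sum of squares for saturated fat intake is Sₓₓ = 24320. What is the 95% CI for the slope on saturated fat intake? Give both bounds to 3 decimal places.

(1.826, 2.884)

MSE = SSE/(n − 2) = 111000/65 = 1707.69.
SE(β̂₁) = √(MSE/Sₓₓ) = √(1707.69/24320) = 0.264986.
df = n − 2 = 65.
t* = t_{0.025, 65} = 1.997138.
Margin = t* × SE = 1.997138 × 0.264986 = 0.52921.
CI: 2.355 ± 0.52921 → (1.826, 2.884).
With 95% confidence, each one-unit increase in saturated fat intake is associated with a change of between 1.826 and 2.884 mg/dL in cholesterol level.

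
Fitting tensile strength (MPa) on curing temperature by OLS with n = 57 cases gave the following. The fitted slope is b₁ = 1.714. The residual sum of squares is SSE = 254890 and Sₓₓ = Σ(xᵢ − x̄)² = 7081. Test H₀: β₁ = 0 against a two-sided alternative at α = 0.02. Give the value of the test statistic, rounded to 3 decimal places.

MSE = SSE/(n − 2) = 254890/55 = 4634.36.
SE(b₁) = √(MSE/Sₓₓ) = √(4634.36/7081) = 0.808999.
t = 1.714 / 0.808999 = 2.119.
df = n − 2 = 55.
Two-sided p ≈ 0.0386, which is ≥ 0.02, so fail to reject H₀.
The data do not give significant evidence of an association between curing temperature and tensile strength.

t = 2.119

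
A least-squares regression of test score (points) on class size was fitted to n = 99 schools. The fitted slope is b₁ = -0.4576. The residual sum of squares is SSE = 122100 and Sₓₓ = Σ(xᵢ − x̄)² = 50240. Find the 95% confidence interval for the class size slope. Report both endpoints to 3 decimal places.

MSE = SSE/(n − 2) = 122100/97 = 1258.76.
SE(b₁) = √(MSE/Sₓₓ) = √(1258.76/50240) = 0.158288.
df = n − 2 = 97.
t* = t_{0.025, 97} = 1.984723.
Margin = t* × SE = 1.984723 × 0.158288 = 0.31416.
CI: -0.4576 ± 0.31416 → (-0.772, -0.143).
With 95% confidence, each one-unit increase in class size is associated with a change of between -0.772 and -0.143 points in test score.

(-0.772, -0.143)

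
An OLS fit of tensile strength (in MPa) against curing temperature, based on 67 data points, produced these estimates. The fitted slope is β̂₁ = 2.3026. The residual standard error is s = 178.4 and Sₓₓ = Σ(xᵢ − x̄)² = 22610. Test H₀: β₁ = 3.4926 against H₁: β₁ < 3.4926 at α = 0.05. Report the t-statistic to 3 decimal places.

t = -1.003

SE(β̂₁) = s/√Sₓₓ = 178.4/√22610 = 1.18644.
t = (2.3026 − 3.4926) / 1.18644 = -1.003.
df = n − 2 = 65.
One-sided p ≈ 0.1598, which is ≥ 0.05, so fail to reject H₀.
The data do not give significant evidence that the true slope on curing temperature is below 3.4926 MPa per unit.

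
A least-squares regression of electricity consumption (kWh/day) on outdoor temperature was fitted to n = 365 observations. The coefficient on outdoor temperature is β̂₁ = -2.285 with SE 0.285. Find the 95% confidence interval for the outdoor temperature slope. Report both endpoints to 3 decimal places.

df = n − 2 = 365 − 2 = 363.
t* = t_{0.025, 363} = 1.966521.
Margin = t* × SE = 1.966521 × 0.285 = 0.56046.
CI: -2.285 ± 0.56046 → (-2.845, -1.725).
With 95% confidence, each one-unit increase in outdoor temperature is associated with a change of between -2.845 and -1.725 kWh/day in electricity consumption.

(-2.845, -1.725)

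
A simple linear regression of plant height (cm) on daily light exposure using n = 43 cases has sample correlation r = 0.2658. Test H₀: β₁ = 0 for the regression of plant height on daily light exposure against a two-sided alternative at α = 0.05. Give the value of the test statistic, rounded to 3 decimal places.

t = 1.765

t = r·√(n − 2)/√(1 − r²) = 0.2658·√41/√0.92935 = 1.765.
df = n − 2 = 41.
Two-sided p ≈ 0.0849, which is ≥ 0.05, so fail to reject H₀.
The data do not give significant evidence of a linear association between daily light exposure and plant height.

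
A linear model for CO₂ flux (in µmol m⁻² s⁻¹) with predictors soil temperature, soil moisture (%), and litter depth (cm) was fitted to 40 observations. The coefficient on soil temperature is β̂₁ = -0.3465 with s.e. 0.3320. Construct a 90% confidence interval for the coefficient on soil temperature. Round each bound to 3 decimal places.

df = n − k − 1 = 40 − 3 − 1 = 36.
t* = t_{0.05, 36} = 1.688298.
Margin = t* × SE = 1.688298 × 0.3320 = 0.56051.
CI: -0.3465 ± 0.56051 → (-0.907, 0.214).
With 90% confidence, each one-unit increase in soil temperature is associated with a change of between -0.907 and 0.214 µmol m⁻² s⁻¹ in CO₂ flux, holding the other predictors fixed.

(-0.907, 0.214)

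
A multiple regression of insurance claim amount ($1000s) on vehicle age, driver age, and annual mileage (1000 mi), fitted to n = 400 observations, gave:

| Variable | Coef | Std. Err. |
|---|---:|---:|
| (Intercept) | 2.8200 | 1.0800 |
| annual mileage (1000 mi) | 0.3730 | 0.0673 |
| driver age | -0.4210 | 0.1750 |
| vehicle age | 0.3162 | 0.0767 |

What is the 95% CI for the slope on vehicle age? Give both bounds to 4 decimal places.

Read off: b = 0.3162, SE = 0.0767 for vehicle age.
df = n − k − 1 = 400 − 3 − 1 = 396.
t* = t_{0.025, 396} = 1.965973.
Margin = t* × SE = 1.965973 × 0.0767 = 0.150790.
CI: 0.3162 ± 0.150790 → (0.1654, 0.4670).

(0.1654, 0.4670)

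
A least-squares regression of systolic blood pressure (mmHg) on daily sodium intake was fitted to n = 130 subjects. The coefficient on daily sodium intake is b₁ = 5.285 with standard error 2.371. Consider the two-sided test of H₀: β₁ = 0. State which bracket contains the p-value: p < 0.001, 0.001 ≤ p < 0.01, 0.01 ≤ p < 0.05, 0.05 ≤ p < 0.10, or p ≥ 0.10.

0.01 ≤ p < 0.05

t = 5.285 / 2.371 = 2.229.
df = n − 2 = 130 − 2 = 128.
Two-sided p = 2·P(T_{128} > |t|) ≈ 0.0276.
So 0.01 ≤ p < 0.05.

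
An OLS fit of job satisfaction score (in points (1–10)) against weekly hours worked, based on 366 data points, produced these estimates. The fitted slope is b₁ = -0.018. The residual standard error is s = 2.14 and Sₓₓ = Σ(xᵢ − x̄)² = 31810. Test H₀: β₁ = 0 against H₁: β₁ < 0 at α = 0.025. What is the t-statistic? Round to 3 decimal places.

SE(b₁) = s/√Sₓₓ = 2.14/√31810 = 0.0119986.
t = -0.018 / 0.0119986 = -1.500.
df = n − 2 = 364.
One-sided p ≈ 0.0672, which is ≥ 0.025, so fail to reject H₀.
The data do not give significant evidence that the true slope on weekly hours worked is negative.

t = -1.500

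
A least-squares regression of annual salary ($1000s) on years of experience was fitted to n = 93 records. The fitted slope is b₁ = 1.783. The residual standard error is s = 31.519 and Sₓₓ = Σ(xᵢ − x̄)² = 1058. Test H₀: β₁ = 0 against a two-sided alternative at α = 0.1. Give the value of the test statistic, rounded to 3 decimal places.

SE(b₁) = s/√Sₓₓ = 31.519/√1058 = 0.969013.
t = 1.783 / 0.969013 = 1.840.
df = n − 2 = 91.
Two-sided p ≈ 0.0690, which is < 0.1, so reject H₀.
There is evidence that years of experience is associated with annual salary.

t = 1.840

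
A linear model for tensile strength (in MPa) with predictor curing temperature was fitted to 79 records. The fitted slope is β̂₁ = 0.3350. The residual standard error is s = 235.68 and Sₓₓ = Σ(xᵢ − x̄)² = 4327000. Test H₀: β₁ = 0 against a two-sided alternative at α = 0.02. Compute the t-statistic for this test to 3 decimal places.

t = 2.957

SE(β̂₁) = s/√Sₓₓ = 235.68/√4327000 = 0.1133.
t = 0.3350 / 0.1133 = 2.957.
df = n − 2 = 77.
Two-sided p ≈ 0.0041, which is < 0.02, so reject H₀.
There is evidence that curing temperature is associated with tensile strength.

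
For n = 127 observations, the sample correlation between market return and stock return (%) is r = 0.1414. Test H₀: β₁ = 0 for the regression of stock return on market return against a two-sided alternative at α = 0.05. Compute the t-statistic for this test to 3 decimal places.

t = r·√(n − 2)/√(1 − r²) = 0.1414·√125/√0.980006 = 1.597.
df = n − 2 = 125.
Two-sided p ≈ 0.1128, which is ≥ 0.05, so fail to reject H₀.
The data do not give significant evidence of a linear association between market return and stock return.

t = 1.597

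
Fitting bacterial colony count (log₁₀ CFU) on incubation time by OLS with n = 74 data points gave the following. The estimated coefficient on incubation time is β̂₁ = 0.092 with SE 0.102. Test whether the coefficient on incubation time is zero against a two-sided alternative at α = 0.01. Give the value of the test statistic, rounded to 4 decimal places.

H₀: β₁ = 0 vs H₁: β₁ ≠ 0.
t = (β̂₁ − β₁⁰)/SE = 0.092 / 0.102 = 0.9020.
df = n − 2 = 74 − 2 = 72.
Two-sided p ≈ 0.3701, which is ≥ 0.01, so fail to reject H₀.
The data do not give significant evidence of an association between incubation time and bacterial colony count.

t = 0.9020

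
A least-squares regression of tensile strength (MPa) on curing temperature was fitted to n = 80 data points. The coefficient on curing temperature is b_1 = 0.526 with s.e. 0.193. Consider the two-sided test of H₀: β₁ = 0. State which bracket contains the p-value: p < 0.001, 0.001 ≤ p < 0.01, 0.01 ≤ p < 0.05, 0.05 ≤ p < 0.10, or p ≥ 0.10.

0.001 ≤ p < 0.01

t = 0.526 / 0.193 = 2.725.
df = n − 2 = 80 − 2 = 78.
Two-sided p = 2·P(T_{78} > |t|) ≈ 0.0079.
So 0.001 ≤ p < 0.01.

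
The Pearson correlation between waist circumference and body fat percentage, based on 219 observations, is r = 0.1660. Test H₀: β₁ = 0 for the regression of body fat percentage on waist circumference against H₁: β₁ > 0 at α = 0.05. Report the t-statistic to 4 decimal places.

t = r·√(n − 2)/√(1 − r²) = 0.1660·√217/√0.972444 = 2.4797.
df = n − 2 = 217.
One-sided p ≈ 0.0070, which is < 0.05, so reject H₀.
There is evidence of a linear association between waist circumference and body fat percentage.

t = 2.4797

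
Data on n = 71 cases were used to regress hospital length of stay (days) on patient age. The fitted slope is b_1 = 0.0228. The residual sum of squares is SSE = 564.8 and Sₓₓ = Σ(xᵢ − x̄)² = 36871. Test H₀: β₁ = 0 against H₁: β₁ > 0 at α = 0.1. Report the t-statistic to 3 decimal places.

MSE = SSE/(n − 2) = 564.8/69 = 8.18551.
SE(b_1) = √(MSE/Sₓₓ) = √(8.18551/36871) = 0.0148998.
t = 0.0228 / 0.0148998 = 1.530.
df = n − 2 = 69.
One-sided p ≈ 0.0653, which is < 0.1, so reject H₀.
There is evidence that the true slope on patient age is positive.

t = 1.530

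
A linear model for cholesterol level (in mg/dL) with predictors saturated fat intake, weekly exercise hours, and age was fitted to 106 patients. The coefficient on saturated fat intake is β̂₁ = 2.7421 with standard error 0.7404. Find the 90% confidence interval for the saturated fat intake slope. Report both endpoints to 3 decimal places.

df = n − k − 1 = 106 − 3 − 1 = 102.
t* = t_{0.05, 102} = 1.65993.
Margin = t* × SE = 1.65993 × 0.7404 = 1.22901.
CI: 2.7421 ± 1.22901 → (1.513, 3.971).
With 90% confidence, each one-unit increase in saturated fat intake is associated with a change of between 1.513 and 3.971 mg/dL in cholesterol level, holding the other predictors fixed.

(1.513, 3.971)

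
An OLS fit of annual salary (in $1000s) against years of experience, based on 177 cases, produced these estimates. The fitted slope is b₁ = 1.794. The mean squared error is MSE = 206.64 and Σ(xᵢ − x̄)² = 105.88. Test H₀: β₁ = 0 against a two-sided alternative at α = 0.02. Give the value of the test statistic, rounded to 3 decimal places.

SE(b₁) = √(MSE/Sₓₓ) = √(206.64/105.88) = 1.39701.
t = 1.794 / 1.39701 = 1.284.
df = n − 2 = 175.
Two-sided p ≈ 0.2008, which is ≥ 0.02, so fail to reject H₀.
The data do not give significant evidence of an association between years of experience and annual salary.

t = 1.284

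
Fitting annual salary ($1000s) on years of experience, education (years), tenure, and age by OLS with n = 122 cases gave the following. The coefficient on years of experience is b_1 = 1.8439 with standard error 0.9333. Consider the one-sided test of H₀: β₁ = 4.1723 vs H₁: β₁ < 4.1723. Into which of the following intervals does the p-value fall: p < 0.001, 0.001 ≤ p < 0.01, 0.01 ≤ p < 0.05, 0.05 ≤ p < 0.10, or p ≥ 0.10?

t = (1.8439 − 4.1723) / 0.9333 = -2.495.
df = n − k − 1 = 122 − 4 − 1 = 117.
One-sided p = P(T_{117} < t) ≈ 0.0070.
So 0.001 ≤ p < 0.01.

0.001 ≤ p < 0.01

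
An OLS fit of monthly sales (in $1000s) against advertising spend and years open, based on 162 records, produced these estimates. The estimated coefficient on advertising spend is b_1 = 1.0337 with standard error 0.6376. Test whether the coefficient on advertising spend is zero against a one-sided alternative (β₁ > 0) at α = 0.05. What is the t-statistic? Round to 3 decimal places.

H₀: β₁ = 0 vs H₁: β₁ > 0.
t = (b_1 − β₁⁰)/SE = 1.0337 / 0.6376 = 1.621.
df = n − k − 1 = 162 − 2 − 1 = 159.
One-sided p ≈ 0.0535, which is ≥ 0.05, so fail to reject H₀.
The data do not give significant evidence that the true slope on advertising spend is positive, holding the other predictors fixed.

t = 1.621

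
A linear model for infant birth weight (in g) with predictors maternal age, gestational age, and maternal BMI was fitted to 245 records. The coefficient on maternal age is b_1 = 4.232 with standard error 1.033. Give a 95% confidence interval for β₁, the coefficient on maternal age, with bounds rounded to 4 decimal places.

df = n − k − 1 = 245 − 3 − 1 = 241.
t* = t_{0.025, 241} = 1.969856.
Margin = t* × SE = 1.969856 × 1.033 = 2.034861.
CI: 4.232 ± 2.034861 → (2.1971, 6.2669).
With 95% confidence, each one-unit increase in maternal age is associated with a change of between 2.1971 and 6.2669 g in infant birth weight, holding the other predictors fixed.

(2.1971, 6.2669)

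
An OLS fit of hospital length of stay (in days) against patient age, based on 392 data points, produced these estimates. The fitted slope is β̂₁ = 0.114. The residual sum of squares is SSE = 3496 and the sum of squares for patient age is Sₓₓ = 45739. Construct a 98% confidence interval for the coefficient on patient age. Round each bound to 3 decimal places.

(0.081, 0.147)

MSE = SSE/(n − 2) = 3496/390 = 8.9641.
SE(β̂₁) = √(MSE/Sₓₓ) = √(8.9641/45739) = 0.0139994.
df = n − 2 = 390.
t* = t_{0.01, 390} = 2.335947.
Margin = t* × SE = 2.335947 × 0.0139994 = 0.03270.
CI: 0.114 ± 0.03270 → (0.081, 0.147).
With 98% confidence, each one-unit increase in patient age is associated with a change of between 0.081 and 0.147 days in hospital length of stay.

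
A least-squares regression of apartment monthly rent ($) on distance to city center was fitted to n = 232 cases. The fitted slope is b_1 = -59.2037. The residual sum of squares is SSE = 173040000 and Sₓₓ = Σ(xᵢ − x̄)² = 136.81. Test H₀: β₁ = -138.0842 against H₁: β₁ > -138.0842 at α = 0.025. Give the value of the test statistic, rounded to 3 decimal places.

MSE = SSE/(n − 2) = 173040000/230 = 752348.
SE(b_1) = √(MSE/Sₓₓ) = √(752348/136.81) = 74.1567.
t = (-59.2037 − (-138.0842)) / 74.1567 = 1.064.
df = n − 2 = 230.
One-sided p ≈ 0.1443, which is ≥ 0.025, so fail to reject H₀.
The data do not give significant evidence that the true slope on distance to city center exceeds -138.0842 $ per unit.

t = 1.064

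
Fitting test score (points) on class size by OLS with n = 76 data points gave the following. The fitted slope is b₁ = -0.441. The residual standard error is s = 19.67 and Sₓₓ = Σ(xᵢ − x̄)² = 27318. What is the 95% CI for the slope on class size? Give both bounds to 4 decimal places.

SE(b₁) = s/√Sₓₓ = 19.67/√27318 = 0.119009.
df = n − 2 = 74.
t* = t_{0.025, 74} = 1.992543.
Margin = t* × SE = 1.992543 × 0.119009 = 0.237131.
CI: -0.441 ± 0.237131 → (-0.6781, -0.2039).
With 95% confidence, each one-unit increase in class size is associated with a change of between -0.6781 and -0.2039 points in test score.

(-0.6781, -0.2039)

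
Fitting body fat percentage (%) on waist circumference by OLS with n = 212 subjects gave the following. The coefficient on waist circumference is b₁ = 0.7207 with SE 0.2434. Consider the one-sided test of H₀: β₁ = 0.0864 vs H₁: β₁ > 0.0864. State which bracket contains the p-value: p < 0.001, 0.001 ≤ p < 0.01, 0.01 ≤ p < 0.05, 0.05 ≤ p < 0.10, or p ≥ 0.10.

0.001 ≤ p < 0.01

t = (0.7207 − 0.0864) / 0.2434 = 2.606.
df = n − 2 = 212 − 2 = 210.
One-sided p = P(T_{210} > t) ≈ 0.0049.
So 0.001 ≤ p < 0.01.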